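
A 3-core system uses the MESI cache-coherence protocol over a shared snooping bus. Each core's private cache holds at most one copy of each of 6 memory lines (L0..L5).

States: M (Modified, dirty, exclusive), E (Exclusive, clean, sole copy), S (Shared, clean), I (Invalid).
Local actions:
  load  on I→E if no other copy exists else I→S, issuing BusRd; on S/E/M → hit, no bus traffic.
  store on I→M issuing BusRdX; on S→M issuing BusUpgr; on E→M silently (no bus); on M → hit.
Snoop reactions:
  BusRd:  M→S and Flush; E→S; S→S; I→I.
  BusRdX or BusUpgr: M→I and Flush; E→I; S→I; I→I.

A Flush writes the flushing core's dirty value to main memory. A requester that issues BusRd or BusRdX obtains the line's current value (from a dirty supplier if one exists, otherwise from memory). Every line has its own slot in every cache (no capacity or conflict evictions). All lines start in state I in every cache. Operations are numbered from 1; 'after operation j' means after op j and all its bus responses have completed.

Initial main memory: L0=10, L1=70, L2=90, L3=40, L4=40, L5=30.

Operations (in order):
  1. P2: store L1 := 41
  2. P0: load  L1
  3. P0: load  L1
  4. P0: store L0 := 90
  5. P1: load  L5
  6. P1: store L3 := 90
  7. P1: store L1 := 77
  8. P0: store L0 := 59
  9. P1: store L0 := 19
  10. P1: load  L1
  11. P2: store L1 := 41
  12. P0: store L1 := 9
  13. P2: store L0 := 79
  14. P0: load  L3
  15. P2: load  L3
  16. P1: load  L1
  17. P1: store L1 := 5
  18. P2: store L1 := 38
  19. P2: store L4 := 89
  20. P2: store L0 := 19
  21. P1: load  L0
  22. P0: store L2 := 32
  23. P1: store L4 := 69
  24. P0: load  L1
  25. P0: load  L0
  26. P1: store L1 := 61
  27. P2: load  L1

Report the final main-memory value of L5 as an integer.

memory[L5] = 30

[1] P2: store L1 := 41 | P0:I, P1:I, P2:M(41) | bus: BusRdX
[2] P0: load  L1 | P0:S(41), P1:I, P2:S(41) | bus: BusRd,Flush
[3] P0: load  L1 | P0:S(41), P1:I, P2:S(41) | bus: none
[4] P0: store L0 := 90 | P0:M(90), P1:I, P2:I | bus: BusRdX
[5] P1: load  L5 | P0:I, P1:E(30), P2:I | bus: BusRd
[6] P1: store L3 := 90 | P0:I, P1:M(90), P2:I | bus: BusRdX
[7] P1: store L1 := 77 | P0:I, P1:M(77), P2:I | bus: BusRdX
[8] P0: store L0 := 59 | P0:M(59), P1:I, P2:I | bus: none
[9] P1: store L0 := 19 | P0:I, P1:M(19), P2:I | bus: BusRdX,Flush
[10] P1: load  L1 | P0:I, P1:M(77), P2:I | bus: none
[11] P2: store L1 := 41 | P0:I, P1:I, P2:M(41) | bus: BusRdX,Flush
[12] P0: store L1 := 9 | P0:M(9), P1:I, P2:I | bus: BusRdX,Flush
[13] P2: store L0 := 79 | P0:I, P1:I, P2:M(79) | bus: BusRdX,Flush
[14] P0: load  L3 | P0:S(90), P1:S(90), P2:I | bus: BusRd,Flush
[15] P2: load  L3 | P0:S(90), P1:S(90), P2:S(90) | bus: BusRd
[16] P1: load  L1 | P0:S(9), P1:S(9), P2:I | bus: BusRd,Flush
[17] P1: store L1 := 5 | P0:I, P1:M(5), P2:I | bus: BusUpgr
[18] P2: store L1 := 38 | P0:I, P1:I, P2:M(38) | bus: BusRdX,Flush
[19] P2: store L4 := 89 | P0:I, P1:I, P2:M(89) | bus: BusRdX
[20] P2: store L0 := 19 | P0:I, P1:I, P2:M(19) | bus: none
[21] P1: load  L0 | P0:I, P1:S(19), P2:S(19) | bus: BusRd,Flush
[22] P0: store L2 := 32 | P0:M(32), P1:I, P2:I | bus: BusRdX
[23] P1: store L4 := 69 | P0:I, P1:M(69), P2:I | bus: BusRdX,Flush
[24] P0: load  L1 | P0:S(38), P1:I, P2:S(38) | bus: BusRd,Flush
[25] P0: load  L0 | P0:S(19), P1:S(19), P2:S(19) | bus: BusRd
[26] P1: store L1 := 61 | P0:I, P1:M(61), P2:I | bus: BusRdX
[27] P2: load  L1 | P0:I, P1:S(61), P2:S(61) | bus: BusRd,Flush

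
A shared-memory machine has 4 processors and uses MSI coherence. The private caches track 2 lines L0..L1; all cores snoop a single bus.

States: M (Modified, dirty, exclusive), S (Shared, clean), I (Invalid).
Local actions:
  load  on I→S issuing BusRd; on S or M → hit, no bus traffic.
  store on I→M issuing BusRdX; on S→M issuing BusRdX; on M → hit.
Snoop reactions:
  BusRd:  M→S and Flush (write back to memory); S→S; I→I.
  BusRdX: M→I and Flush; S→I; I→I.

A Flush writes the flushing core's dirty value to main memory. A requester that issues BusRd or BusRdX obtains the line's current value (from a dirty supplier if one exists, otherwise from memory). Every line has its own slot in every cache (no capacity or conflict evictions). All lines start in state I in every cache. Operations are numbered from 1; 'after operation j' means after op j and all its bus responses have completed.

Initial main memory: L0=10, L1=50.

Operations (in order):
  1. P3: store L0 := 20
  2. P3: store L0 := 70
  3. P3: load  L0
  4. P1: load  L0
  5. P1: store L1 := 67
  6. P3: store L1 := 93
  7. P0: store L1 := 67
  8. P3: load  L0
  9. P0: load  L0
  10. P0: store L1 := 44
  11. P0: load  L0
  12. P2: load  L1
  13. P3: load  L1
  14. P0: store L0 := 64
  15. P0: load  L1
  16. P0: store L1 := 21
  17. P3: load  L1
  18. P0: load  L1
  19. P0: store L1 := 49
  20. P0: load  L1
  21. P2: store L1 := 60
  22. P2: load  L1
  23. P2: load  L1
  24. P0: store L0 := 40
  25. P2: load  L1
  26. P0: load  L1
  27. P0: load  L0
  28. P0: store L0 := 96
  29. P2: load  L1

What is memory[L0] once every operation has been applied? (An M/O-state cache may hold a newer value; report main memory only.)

[1] P3: store L0 := 20 | P0:I, P1:I, P2:I, P3:M(20) | bus: BusRdX
[2] P3: store L0 := 70 | P0:I, P1:I, P2:I, P3:M(70) | bus: none
[3] P3: load  L0 | P0:I, P1:I, P2:I, P3:M(70) | bus: none
[4] P1: load  L0 | P0:I, P1:S(70), P2:I, P3:S(70) | bus: BusRd,Flush
[5] P1: store L1 := 67 | P0:I, P1:M(67), P2:I, P3:I | bus: BusRdX
[6] P3: store L1 := 93 | P0:I, P1:I, P2:I, P3:M(93) | bus: BusRdX,Flush
[7] P0: store L1 := 67 | P0:M(67), P1:I, P2:I, P3:I | bus: BusRdX,Flush
[8] P3: load  L0 | P0:I, P1:S(70), P2:I, P3:S(70) | bus: none
[9] P0: load  L0 | P0:S(70), P1:S(70), P2:I, P3:S(70) | bus: BusRd
[10] P0: store L1 := 44 | P0:M(44), P1:I, P2:I, P3:I | bus: none
[11] P0: load  L0 | P0:S(70), P1:S(70), P2:I, P3:S(70) | bus: none
[12] P2: load  L1 | P0:S(44), P1:I, P2:S(44), P3:I | bus: BusRd,Flush
[13] P3: load  L1 | P0:S(44), P1:I, P2:S(44), P3:S(44) | bus: BusRd
[14] P0: store L0 := 64 | P0:M(64), P1:I, P2:I, P3:I | bus: BusRdX
[15] P0: load  L1 | P0:S(44), P1:I, P2:S(44), P3:S(44) | bus: none
[16] P0: store L1 := 21 | P0:M(21), P1:I, P2:I, P3:I | bus: BusRdX
[17] P3: load  L1 | P0:S(21), P1:I, P2:I, P3:S(21) | bus: BusRd,Flush
[18] P0: load  L1 | P0:S(21), P1:I, P2:I, P3:S(21) | bus: none
[19] P0: store L1 := 49 | P0:M(49), P1:I, P2:I, P3:I | bus: BusRdX
[20] P0: load  L1 | P0:M(49), P1:I, P2:I, P3:I | bus: none
[21] P2: store L1 := 60 | P0:I, P1:I, P2:M(60), P3:I | bus: BusRdX,Flush
[22] P2: load  L1 | P0:I, P1:I, P2:M(60), P3:I | bus: none
[23] P2: load  L1 | P0:I, P1:I, P2:M(60), P3:I | bus: none
[24] P0: store L0 := 40 | P0:M(40), P1:I, P2:I, P3:I | bus: none
[25] P2: load  L1 | P0:I, P1:I, P2:M(60), P3:I | bus: none
[26] P0: load  L1 | P0:S(60), P1:I, P2:S(60), P3:I | bus: BusRd,Flush
[27] P0: load  L0 | P0:M(40), P1:I, P2:I, P3:I | bus: none
[28] P0: store L0 := 96 | P0:M(96), P1:I, P2:I, P3:I | bus: none
[29] P2: load  L1 | P0:S(60), P1:I, P2:S(60), P3:I | bus: none

memory[L0] = 70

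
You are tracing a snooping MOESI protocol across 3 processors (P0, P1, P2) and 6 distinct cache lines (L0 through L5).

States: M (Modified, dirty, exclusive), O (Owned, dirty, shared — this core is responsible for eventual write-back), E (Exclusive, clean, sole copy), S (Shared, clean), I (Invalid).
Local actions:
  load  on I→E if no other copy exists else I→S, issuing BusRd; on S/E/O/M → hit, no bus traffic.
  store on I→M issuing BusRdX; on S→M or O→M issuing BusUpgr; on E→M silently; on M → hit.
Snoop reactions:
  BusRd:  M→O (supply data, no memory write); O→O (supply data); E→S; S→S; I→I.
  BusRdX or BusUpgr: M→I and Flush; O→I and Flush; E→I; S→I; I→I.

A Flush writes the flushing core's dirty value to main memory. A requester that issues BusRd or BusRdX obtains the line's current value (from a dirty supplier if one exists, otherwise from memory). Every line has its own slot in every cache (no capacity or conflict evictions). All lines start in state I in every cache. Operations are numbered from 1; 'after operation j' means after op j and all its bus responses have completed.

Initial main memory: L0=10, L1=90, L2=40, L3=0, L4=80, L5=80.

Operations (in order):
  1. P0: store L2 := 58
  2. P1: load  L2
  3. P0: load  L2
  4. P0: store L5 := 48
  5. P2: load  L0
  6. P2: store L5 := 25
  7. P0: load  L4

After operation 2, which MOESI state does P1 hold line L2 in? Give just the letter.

state = S

step 1: P0: store L2 := 58  ⟶  MII  (L2)  txn=BusRdX  M[L2]=40
step 2: P1: load  L2  ⟶  OSI  (L2)  txn=BusRd  M[L2]=40
step 3: P0: load  L2  ⟶  OSI  (L2)  txn=∅  M[L2]=40
step 4: P0: store L5 := 48  ⟶  MII  (L5)  txn=BusRdX  M[L5]=80
step 5: P2: load  L0  ⟶  IIE  (L0)  txn=BusRd  M[L0]=10
step 6: P2: store L5 := 25  ⟶  IIM  (L5)  txn=BusRdX+Flush  M[L5]=48
step 7: P0: load  L4  ⟶  EII  (L4)  txn=BusRd  M[L4]=80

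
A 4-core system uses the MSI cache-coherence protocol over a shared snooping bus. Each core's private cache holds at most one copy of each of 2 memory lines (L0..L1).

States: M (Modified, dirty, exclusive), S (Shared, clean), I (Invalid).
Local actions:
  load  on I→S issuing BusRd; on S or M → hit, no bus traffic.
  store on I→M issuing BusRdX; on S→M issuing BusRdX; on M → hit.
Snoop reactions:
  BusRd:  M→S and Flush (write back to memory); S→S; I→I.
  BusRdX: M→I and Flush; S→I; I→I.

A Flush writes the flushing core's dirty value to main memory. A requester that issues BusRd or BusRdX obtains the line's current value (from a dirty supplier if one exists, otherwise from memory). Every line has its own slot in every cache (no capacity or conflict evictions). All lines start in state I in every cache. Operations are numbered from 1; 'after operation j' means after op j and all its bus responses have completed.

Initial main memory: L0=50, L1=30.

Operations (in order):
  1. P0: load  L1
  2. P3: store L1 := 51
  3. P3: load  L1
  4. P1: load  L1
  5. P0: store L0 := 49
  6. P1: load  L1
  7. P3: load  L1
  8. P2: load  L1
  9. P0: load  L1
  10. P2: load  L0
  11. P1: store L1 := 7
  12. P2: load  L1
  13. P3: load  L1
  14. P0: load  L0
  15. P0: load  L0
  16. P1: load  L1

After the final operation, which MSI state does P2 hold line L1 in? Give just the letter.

step 1: P0: load  L1  ⟶  SIII  (L1)  txn=BusRd  M[L1]=30
step 2: P3: store L1 := 51  ⟶  IIIM  (L1)  txn=BusRdX  M[L1]=30
step 3: P3: load  L1  ⟶  IIIM  (L1)  txn=∅  M[L1]=30
step 4: P1: load  L1  ⟶  ISIS  (L1)  txn=BusRd+Flush  M[L1]=51
step 5: P0: store L0 := 49  ⟶  MIII  (L0)  txn=BusRdX  M[L0]=50
step 6: P1: load  L1  ⟶  ISIS  (L1)  txn=∅  M[L1]=51
step 7: P3: load  L1  ⟶  ISIS  (L1)  txn=∅  M[L1]=51
step 8: P2: load  L1  ⟶  ISSS  (L1)  txn=BusRd  M[L1]=51
step 9: P0: load  L1  ⟶  SSSS  (L1)  txn=BusRd  M[L1]=51
step 10: P2: load  L0  ⟶  SISI  (L0)  txn=BusRd+Flush  M[L0]=49
step 11: P1: store L1 := 7  ⟶  IMII  (L1)  txn=BusRdX  M[L1]=51
step 12: P2: load  L1  ⟶  ISSI  (L1)  txn=BusRd+Flush  M[L1]=7
step 13: P3: load  L1  ⟶  ISSS  (L1)  txn=BusRd  M[L1]=7
step 14: P0: load  L0  ⟶  SISI  (L0)  txn=∅  M[L0]=49
step 15: P0: load  L0  ⟶  SISI  (L0)  txn=∅  M[L0]=49
step 16: P1: load  L1  ⟶  ISSS  (L1)  txn=∅  M[L1]=7

state = S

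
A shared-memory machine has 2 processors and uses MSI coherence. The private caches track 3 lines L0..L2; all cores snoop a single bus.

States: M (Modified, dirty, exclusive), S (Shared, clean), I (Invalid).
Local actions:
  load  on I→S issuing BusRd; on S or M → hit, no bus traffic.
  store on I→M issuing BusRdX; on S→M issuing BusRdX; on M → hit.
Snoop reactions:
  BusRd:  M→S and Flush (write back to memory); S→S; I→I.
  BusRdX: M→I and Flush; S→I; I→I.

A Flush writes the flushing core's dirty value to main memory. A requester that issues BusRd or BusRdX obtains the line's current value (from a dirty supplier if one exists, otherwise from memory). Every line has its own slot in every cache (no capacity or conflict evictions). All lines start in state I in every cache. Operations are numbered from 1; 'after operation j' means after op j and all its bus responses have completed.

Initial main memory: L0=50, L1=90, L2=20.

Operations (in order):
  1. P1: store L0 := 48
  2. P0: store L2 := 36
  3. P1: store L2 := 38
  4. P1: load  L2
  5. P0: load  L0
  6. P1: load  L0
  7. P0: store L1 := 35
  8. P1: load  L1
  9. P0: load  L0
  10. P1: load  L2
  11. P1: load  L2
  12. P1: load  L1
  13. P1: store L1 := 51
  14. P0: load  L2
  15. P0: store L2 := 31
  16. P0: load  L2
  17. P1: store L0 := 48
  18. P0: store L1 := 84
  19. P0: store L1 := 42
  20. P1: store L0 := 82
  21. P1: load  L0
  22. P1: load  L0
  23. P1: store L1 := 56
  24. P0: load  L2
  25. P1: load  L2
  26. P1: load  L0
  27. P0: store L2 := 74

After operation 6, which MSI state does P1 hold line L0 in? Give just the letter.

state = S

step 1: P1: store L0 := 48  ⟶  IM  (L0)  txn=BusRdX  M[L0]=50
step 2: P0: store L2 := 36  ⟶  MI  (L2)  txn=BusRdX  M[L2]=20
step 3: P1: store L2 := 38  ⟶  IM  (L2)  txn=BusRdX+Flush  M[L2]=36
step 4: P1: load  L2  ⟶  IM  (L2)  txn=∅  M[L2]=36
step 5: P0: load  L0  ⟶  SS  (L0)  txn=BusRd+Flush  M[L0]=48
step 6: P1: load  L0  ⟶  SS  (L0)  txn=∅  M[L0]=48
step 7: P0: store L1 := 35  ⟶  MI  (L1)  txn=BusRdX  M[L1]=90
step 8: P1: load  L1  ⟶  SS  (L1)  txn=BusRd+Flush  M[L1]=35
step 9: P0: load  L0  ⟶  SS  (L0)  txn=∅  M[L0]=48
step 10: P1: load  L2  ⟶  IM  (L2)  txn=∅  M[L2]=36
step 11: P1: load  L2  ⟶  IM  (L2)  txn=∅  M[L2]=36
step 12: P1: load  L1  ⟶  SS  (L1)  txn=∅  M[L1]=35
step 13: P1: store L1 := 51  ⟶  IM  (L1)  txn=BusRdX  M[L1]=35
step 14: P0: load  L2  ⟶  SS  (L2)  txn=BusRd+Flush  M[L2]=38
step 15: P0: store L2 := 31  ⟶  MI  (L2)  txn=BusRdX  M[L2]=38
step 16: P0: load  L2  ⟶  MI  (L2)  txn=∅  M[L2]=38
step 17: P1: store L0 := 48  ⟶  IM  (L0)  txn=BusRdX  M[L0]=48
step 18: P0: store L1 := 84  ⟶  MI  (L1)  txn=BusRdX+Flush  M[L1]=51
step 19: P0: store L1 := 42  ⟶  MI  (L1)  txn=∅  M[L1]=51
step 20: P1: store L0 := 82  ⟶  IM  (L0)  txn=∅  M[L0]=48
step 21: P1: load  L0  ⟶  IM  (L0)  txn=∅  M[L0]=48
step 22: P1: load  L0  ⟶  IM  (L0)  txn=∅  M[L0]=48
step 23: P1: store L1 := 56  ⟶  IM  (L1)  txn=BusRdX+Flush  M[L1]=42
step 24: P0: load  L2  ⟶  MI  (L2)  txn=∅  M[L2]=38
step 25: P1: load  L2  ⟶  SS  (L2)  txn=BusRd+Flush  M[L2]=31
step 26: P1: load  L0  ⟶  IM  (L0)  txn=∅  M[L0]=48
step 27: P0: store L2 := 74  ⟶  MI  (L2)  txn=BusRdX  M[L2]=31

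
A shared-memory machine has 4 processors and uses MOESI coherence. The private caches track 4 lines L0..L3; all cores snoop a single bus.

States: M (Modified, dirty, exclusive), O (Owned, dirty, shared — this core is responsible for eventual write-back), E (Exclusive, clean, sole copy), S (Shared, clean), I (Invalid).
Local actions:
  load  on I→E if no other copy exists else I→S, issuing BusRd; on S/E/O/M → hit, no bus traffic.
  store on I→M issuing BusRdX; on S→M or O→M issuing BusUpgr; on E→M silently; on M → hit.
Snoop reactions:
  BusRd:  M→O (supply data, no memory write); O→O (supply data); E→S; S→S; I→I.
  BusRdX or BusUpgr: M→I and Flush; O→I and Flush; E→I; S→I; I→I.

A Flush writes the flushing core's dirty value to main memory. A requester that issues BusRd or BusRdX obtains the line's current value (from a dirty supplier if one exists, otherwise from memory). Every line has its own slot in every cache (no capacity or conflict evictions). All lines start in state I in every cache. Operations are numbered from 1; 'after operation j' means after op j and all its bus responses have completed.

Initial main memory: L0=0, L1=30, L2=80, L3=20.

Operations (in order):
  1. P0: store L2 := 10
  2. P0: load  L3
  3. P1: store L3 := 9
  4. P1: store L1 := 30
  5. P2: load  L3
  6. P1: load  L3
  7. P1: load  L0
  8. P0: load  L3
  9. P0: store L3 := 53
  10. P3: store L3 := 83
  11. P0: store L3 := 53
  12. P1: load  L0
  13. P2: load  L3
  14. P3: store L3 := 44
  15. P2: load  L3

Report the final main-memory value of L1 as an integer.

memory[L1] = 30

1. P0: store L2 := 10  bus=[BusRdX]  L2: P0=M P1=I P2=I P3=I  mem[L2]=80
2. P0: load  L3  bus=[BusRd]  L3: P0=E P1=I P2=I P3=I  mem[L3]=20
3. P1: store L3 := 9  bus=[BusRdX]  L3: P0=I P1=M P2=I P3=I  mem[L3]=20
4. P1: store L1 := 30  bus=[BusRdX]  L1: P0=I P1=M P2=I P3=I  mem[L1]=30
5. P2: load  L3  bus=[BusRd]  L3: P0=I P1=O P2=S P3=I  mem[L3]=20
6. P1: load  L3  bus=[-]  L3: P0=I P1=O P2=S P3=I  mem[L3]=20
7. P1: load  L0  bus=[BusRd]  L0: P0=I P1=E P2=I P3=I  mem[L0]=0
8. P0: load  L3  bus=[BusRd]  L3: P0=S P1=O P2=S P3=I  mem[L3]=20
9. P0: store L3 := 53  bus=[BusUpgr,Flush]  L3: P0=M P1=I P2=I P3=I  mem[L3]=9
10. P3: store L3 := 83  bus=[BusRdX,Flush]  L3: P0=I P1=I P2=I P3=M  mem[L3]=53
11. P0: store L3 := 53  bus=[BusRdX,Flush]  L3: P0=M P1=I P2=I P3=I  mem[L3]=83
12. P1: load  L0  bus=[-]  L0: P0=I P1=E P2=I P3=I  mem[L0]=0
13. P2: load  L3  bus=[BusRd]  L3: P0=O P1=I P2=S P3=I  mem[L3]=83
14. P3: store L3 := 44  bus=[BusRdX,Flush]  L3: P0=I P1=I P2=I P3=M  mem[L3]=53
15. P2: load  L3  bus=[BusRd]  L3: P0=I P1=I P2=S P3=O  mem[L3]=53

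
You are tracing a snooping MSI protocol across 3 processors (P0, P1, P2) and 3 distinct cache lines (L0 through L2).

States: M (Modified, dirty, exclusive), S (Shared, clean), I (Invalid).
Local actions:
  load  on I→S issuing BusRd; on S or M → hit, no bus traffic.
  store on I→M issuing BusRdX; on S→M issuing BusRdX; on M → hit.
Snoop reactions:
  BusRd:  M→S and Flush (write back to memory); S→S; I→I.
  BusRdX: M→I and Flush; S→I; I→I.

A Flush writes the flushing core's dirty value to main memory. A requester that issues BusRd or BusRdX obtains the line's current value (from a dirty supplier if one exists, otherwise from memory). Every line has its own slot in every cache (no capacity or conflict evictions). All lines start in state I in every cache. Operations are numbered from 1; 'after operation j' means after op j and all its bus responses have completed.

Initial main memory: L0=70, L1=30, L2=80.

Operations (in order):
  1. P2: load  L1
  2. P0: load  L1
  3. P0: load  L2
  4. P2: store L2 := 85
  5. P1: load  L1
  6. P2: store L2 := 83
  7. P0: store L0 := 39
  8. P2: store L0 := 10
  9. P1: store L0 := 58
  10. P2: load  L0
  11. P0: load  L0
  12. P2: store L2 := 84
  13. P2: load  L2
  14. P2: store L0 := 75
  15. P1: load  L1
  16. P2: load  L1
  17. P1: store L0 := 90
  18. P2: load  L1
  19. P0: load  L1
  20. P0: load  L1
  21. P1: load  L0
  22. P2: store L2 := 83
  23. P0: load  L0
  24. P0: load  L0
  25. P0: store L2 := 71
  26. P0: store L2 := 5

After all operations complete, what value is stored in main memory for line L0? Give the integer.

[1] P2: load  L1 | P0:I, P1:I, P2:S(30) | bus: BusRd
[2] P0: load  L1 | P0:S(30), P1:I, P2:S(30) | bus: BusRd
[3] P0: load  L2 | P0:S(80), P1:I, P2:I | bus: BusRd
[4] P2: store L2 := 85 | P0:I, P1:I, P2:M(85) | bus: BusRdX
[5] P1: load  L1 | P0:S(30), P1:S(30), P2:S(30) | bus: BusRd
[6] P2: store L2 := 83 | P0:I, P1:I, P2:M(83) | bus: none
[7] P0: store L0 := 39 | P0:M(39), P1:I, P2:I | bus: BusRdX
[8] P2: store L0 := 10 | P0:I, P1:I, P2:M(10) | bus: BusRdX,Flush
[9] P1: store L0 := 58 | P0:I, P1:M(58), P2:I | bus: BusRdX,Flush
[10] P2: load  L0 | P0:I, P1:S(58), P2:S(58) | bus: BusRd,Flush
[11] P0: load  L0 | P0:S(58), P1:S(58), P2:S(58) | bus: BusRd
[12] P2: store L2 := 84 | P0:I, P1:I, P2:M(84) | bus: none
[13] P2: load  L2 | P0:I, P1:I, P2:M(84) | bus: none
[14] P2: store L0 := 75 | P0:I, P1:I, P2:M(75) | bus: BusRdX
[15] P1: load  L1 | P0:S(30), P1:S(30), P2:S(30) | bus: none
[16] P2: load  L1 | P0:S(30), P1:S(30), P2:S(30) | bus: none
[17] P1: store L0 := 90 | P0:I, P1:M(90), P2:I | bus: BusRdX,Flush
[18] P2: load  L1 | P0:S(30), P1:S(30), P2:S(30) | bus: none
[19] P0: load  L1 | P0:S(30), P1:S(30), P2:S(30) | bus: none
[20] P0: load  L1 | P0:S(30), P1:S(30), P2:S(30) | bus: none
[21] P1: load  L0 | P0:I, P1:M(90), P2:I | bus: none
[22] P2: store L2 := 83 | P0:I, P1:I, P2:M(83) | bus: none
[23] P0: load  L0 | P0:S(90), P1:S(90), P2:I | bus: BusRd,Flush
[24] P0: load  L0 | P0:S(90), P1:S(90), P2:I | bus: none
[25] P0: store L2 := 71 | P0:M(71), P1:I, P2:I | bus: BusRdX,Flush
[26] P0: store L2 := 5 | P0:M(5), P1:I, P2:I | bus: none

memory[L0] = 90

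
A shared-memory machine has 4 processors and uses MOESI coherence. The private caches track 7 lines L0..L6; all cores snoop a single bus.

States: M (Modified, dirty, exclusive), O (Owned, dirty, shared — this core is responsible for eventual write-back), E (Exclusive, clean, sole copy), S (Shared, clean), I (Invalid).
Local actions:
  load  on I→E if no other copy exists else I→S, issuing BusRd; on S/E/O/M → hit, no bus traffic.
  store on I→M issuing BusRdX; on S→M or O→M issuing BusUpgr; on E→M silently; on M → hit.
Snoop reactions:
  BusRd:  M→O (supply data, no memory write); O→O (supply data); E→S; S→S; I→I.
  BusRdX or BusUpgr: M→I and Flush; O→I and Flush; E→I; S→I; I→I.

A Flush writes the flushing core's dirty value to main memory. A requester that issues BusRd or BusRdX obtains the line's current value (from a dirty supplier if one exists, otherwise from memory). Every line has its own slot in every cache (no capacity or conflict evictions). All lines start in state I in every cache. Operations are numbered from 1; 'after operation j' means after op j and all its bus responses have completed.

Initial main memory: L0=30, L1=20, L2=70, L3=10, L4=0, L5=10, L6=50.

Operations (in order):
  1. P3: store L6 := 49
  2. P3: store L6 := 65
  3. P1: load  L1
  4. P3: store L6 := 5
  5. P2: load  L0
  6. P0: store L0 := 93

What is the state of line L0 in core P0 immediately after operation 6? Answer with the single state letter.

state = M

[1] P3: store L6 := 49 | P0:I, P1:I, P2:I, P3:M(49) | bus: BusRdX
[2] P3: store L6 := 65 | P0:I, P1:I, P2:I, P3:M(65) | bus: none
[3] P1: load  L1 | P0:I, P1:E(20), P2:I, P3:I | bus: BusRd
[4] P3: store L6 := 5 | P0:I, P1:I, P2:I, P3:M(5) | bus: none
[5] P2: load  L0 | P0:I, P1:I, P2:E(30), P3:I | bus: BusRd
[6] P0: store L0 := 93 | P0:M(93), P1:I, P2:I, P3:I | bus: BusRdX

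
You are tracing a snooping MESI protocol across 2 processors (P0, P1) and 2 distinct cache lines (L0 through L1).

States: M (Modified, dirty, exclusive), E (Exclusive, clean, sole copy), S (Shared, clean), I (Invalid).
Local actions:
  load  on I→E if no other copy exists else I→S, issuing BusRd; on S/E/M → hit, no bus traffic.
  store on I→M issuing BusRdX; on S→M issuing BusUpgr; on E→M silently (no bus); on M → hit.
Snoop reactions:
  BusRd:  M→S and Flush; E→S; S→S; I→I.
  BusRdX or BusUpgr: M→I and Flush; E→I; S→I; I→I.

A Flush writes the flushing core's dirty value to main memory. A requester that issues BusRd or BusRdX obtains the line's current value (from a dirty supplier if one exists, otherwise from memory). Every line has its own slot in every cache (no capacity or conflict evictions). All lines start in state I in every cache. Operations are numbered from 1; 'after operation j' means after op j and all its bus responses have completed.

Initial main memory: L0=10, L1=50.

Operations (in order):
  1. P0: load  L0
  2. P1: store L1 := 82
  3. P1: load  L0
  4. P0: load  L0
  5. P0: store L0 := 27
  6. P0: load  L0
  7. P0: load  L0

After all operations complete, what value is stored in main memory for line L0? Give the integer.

memory[L0] = 10

  op1 P0: load  L0 → E/I on L0; bus BusRd; mem=10
  op2 P1: store L1 := 82 → I/M on L1; bus BusRdX; mem=50
  op3 P1: load  L0 → S/S on L0; bus BusRd; mem=10
  op4 P0: load  L0 → S/S on L0; bus (none); mem=10
  op5 P0: store L0 := 27 → M/I on L0; bus BusUpgr; mem=10
  op6 P0: load  L0 → M/I on L0; bus (none); mem=10
  op7 P0: load  L0 → M/I on L0; bus (none); mem=10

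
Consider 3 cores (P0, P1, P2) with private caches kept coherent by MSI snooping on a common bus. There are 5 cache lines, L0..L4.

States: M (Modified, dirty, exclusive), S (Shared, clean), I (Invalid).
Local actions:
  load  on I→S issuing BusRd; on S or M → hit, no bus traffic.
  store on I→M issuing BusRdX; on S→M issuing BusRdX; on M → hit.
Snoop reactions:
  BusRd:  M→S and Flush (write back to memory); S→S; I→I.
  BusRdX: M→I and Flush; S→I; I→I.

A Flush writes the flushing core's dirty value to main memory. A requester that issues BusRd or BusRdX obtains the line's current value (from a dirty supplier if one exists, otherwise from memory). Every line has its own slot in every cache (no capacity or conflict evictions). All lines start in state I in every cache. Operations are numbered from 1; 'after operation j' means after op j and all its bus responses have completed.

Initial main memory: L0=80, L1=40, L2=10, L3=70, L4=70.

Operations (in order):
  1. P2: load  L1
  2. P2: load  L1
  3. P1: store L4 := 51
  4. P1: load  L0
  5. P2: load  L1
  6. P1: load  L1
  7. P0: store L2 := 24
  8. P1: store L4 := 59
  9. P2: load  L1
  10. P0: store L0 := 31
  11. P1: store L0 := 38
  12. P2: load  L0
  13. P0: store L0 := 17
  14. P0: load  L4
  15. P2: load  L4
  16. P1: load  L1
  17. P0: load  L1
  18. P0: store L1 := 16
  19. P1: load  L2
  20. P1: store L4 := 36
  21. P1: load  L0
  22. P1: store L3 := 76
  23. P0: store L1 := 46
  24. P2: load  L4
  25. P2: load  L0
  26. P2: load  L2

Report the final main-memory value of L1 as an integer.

1. P2: load  L1  bus=[BusRd]  L1: P0=I P1=I P2=S  mem[L1]=40
2. P2: load  L1  bus=[-]  L1: P0=I P1=I P2=S  mem[L1]=40
3. P1: store L4 := 51  bus=[BusRdX]  L4: P0=I P1=M P2=I  mem[L4]=70
4. P1: load  L0  bus=[BusRd]  L0: P0=I P1=S P2=I  mem[L0]=80
5. P2: load  L1  bus=[-]  L1: P0=I P1=I P2=S  mem[L1]=40
6. P1: load  L1  bus=[BusRd]  L1: P0=I P1=S P2=S  mem[L1]=40
7. P0: store L2 := 24  bus=[BusRdX]  L2: P0=M P1=I P2=I  mem[L2]=10
8. P1: store L4 := 59  bus=[-]  L4: P0=I P1=M P2=I  mem[L4]=70
9. P2: load  L1  bus=[-]  L1: P0=I P1=S P2=S  mem[L1]=40
10. P0: store L0 := 31  bus=[BusRdX]  L0: P0=M P1=I P2=I  mem[L0]=80
11. P1: store L0 := 38  bus=[BusRdX,Flush]  L0: P0=I P1=M P2=I  mem[L0]=31
12. P2: load  L0  bus=[BusRd,Flush]  L0: P0=I P1=S P2=S  mem[L0]=38
13. P0: store L0 := 17  bus=[BusRdX]  L0: P0=M P1=I P2=I  mem[L0]=38
14. P0: load  L4  bus=[BusRd,Flush]  L4: P0=S P1=S P2=I  mem[L4]=59
15. P2: load  L4  bus=[BusRd]  L4: P0=S P1=S P2=S  mem[L4]=59
16. P1: load  L1  bus=[-]  L1: P0=I P1=S P2=S  mem[L1]=40
17. P0: load  L1  bus=[BusRd]  L1: P0=S P1=S P2=S  mem[L1]=40
18. P0: store L1 := 16  bus=[BusRdX]  L1: P0=M P1=I P2=I  mem[L1]=40
19. P1: load  L2  bus=[BusRd,Flush]  L2: P0=S P1=S P2=I  mem[L2]=24
20. P1: store L4 := 36  bus=[BusRdX]  L4: P0=I P1=M P2=I  mem[L4]=59
21. P1: load  L0  bus=[BusRd,Flush]  L0: P0=S P1=S P2=I  mem[L0]=17
22. P1: store L3 := 76  bus=[BusRdX]  L3: P0=I P1=M P2=I  mem[L3]=70
23. P0: store L1 := 46  bus=[-]  L1: P0=M P1=I P2=I  mem[L1]=40
24. P2: load  L4  bus=[BusRd,Flush]  L4: P0=I P1=S P2=S  mem[L4]=36
25. P2: load  L0  bus=[BusRd]  L0: P0=S P1=S P2=S  mem[L0]=17
26. P2: load  L2  bus=[BusRd]  L2: P0=S P1=S P2=S  mem[L2]=24

memory[L1] = 40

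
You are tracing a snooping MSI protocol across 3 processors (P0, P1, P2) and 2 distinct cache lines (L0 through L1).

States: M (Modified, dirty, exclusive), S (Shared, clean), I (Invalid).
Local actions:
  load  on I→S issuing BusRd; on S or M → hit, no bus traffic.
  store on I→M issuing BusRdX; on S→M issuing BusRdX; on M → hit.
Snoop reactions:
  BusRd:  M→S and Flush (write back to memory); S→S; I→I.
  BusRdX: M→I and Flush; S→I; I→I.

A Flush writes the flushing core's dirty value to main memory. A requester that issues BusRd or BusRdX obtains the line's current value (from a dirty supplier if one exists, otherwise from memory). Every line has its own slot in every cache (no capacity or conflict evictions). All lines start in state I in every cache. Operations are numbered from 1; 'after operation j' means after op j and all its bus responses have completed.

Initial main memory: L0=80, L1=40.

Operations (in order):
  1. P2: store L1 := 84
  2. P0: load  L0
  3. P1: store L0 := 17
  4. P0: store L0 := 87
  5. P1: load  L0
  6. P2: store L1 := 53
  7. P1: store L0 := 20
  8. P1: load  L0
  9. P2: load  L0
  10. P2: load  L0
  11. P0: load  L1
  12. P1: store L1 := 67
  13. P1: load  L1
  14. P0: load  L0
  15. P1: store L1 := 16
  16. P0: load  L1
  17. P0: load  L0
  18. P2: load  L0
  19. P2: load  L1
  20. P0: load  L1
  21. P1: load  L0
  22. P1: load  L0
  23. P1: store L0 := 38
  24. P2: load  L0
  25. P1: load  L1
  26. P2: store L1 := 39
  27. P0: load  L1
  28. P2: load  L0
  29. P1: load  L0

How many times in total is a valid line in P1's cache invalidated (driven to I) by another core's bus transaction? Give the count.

invalidations = 2

1. P2: store L1 := 84  bus=[BusRdX]  L1: P0=I P1=I P2=M  mem[L1]=40
2. P0: load  L0  bus=[BusRd]  L0: P0=S P1=I P2=I  mem[L0]=80
3. P1: store L0 := 17  bus=[BusRdX]  L0: P0=I P1=M P2=I  mem[L0]=80
4. P0: store L0 := 87  bus=[BusRdX,Flush]  L0: P0=M P1=I P2=I  mem[L0]=17
5. P1: load  L0  bus=[BusRd,Flush]  L0: P0=S P1=S P2=I  mem[L0]=87
6. P2: store L1 := 53  bus=[-]  L1: P0=I P1=I P2=M  mem[L1]=40
7. P1: store L0 := 20  bus=[BusRdX]  L0: P0=I P1=M P2=I  mem[L0]=87
8. P1: load  L0  bus=[-]  L0: P0=I P1=M P2=I  mem[L0]=87
9. P2: load  L0  bus=[BusRd,Flush]  L0: P0=I P1=S P2=S  mem[L0]=20
10. P2: load  L0  bus=[-]  L0: P0=I P1=S P2=S  mem[L0]=20
11. P0: load  L1  bus=[BusRd,Flush]  L1: P0=S P1=I P2=S  mem[L1]=53
12. P1: store L1 := 67  bus=[BusRdX]  L1: P0=I P1=M P2=I  mem[L1]=53
13. P1: load  L1  bus=[-]  L1: P0=I P1=M P2=I  mem[L1]=53
14. P0: load  L0  bus=[BusRd]  L0: P0=S P1=S P2=S  mem[L0]=20
15. P1: store L1 := 16  bus=[-]  L1: P0=I P1=M P2=I  mem[L1]=53
16. P0: load  L1  bus=[BusRd,Flush]  L1: P0=S P1=S P2=I  mem[L1]=16
17. P0: load  L0  bus=[-]  L0: P0=S P1=S P2=S  mem[L0]=20
18. P2: load  L0  bus=[-]  L0: P0=S P1=S P2=S  mem[L0]=20
19. P2: load  L1  bus=[BusRd]  L1: P0=S P1=S P2=S  mem[L1]=16
20. P0: load  L1  bus=[-]  L1: P0=S P1=S P2=S  mem[L1]=16
21. P1: load  L0  bus=[-]  L0: P0=S P1=S P2=S  mem[L0]=20
22. P1: load  L0  bus=[-]  L0: P0=S P1=S P2=S  mem[L0]=20
23. P1: store L0 := 38  bus=[BusRdX]  L0: P0=I P1=M P2=I  mem[L0]=20
24. P2: load  L0  bus=[BusRd,Flush]  L0: P0=I P1=S P2=S  mem[L0]=38
25. P1: load  L1  bus=[-]  L1: P0=S P1=S P2=S  mem[L1]=16
26. P2: store L1 := 39  bus=[BusRdX]  L1: P0=I P1=I P2=M  mem[L1]=16
27. P0: load  L1  bus=[BusRd,Flush]  L1: P0=S P1=I P2=S  mem[L1]=39
28. P2: load  L0  bus=[-]  L0: P0=I P1=S P2=S  mem[L0]=38
29. P1: load  L0  bus=[-]  L0: P0=I P1=S P2=S  mem[L0]=38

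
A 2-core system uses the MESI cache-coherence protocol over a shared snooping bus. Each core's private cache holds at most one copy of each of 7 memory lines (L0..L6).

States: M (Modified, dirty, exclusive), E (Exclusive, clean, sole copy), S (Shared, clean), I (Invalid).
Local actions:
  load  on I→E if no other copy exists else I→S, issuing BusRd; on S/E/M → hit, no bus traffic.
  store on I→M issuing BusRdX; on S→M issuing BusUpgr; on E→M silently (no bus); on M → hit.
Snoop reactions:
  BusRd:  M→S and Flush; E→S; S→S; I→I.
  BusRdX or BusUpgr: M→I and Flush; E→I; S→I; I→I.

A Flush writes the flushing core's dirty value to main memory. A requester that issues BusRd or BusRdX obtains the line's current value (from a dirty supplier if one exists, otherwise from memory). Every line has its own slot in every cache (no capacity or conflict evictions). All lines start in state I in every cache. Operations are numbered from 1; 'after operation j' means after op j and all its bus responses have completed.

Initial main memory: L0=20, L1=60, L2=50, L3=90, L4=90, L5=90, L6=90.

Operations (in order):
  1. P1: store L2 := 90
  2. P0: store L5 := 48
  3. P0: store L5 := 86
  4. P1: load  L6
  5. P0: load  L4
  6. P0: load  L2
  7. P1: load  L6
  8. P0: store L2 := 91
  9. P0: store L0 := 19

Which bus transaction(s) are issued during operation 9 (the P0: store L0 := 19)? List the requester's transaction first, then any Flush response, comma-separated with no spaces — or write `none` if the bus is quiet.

bus = BusRdX

1. P1: store L2 := 90  bus=[BusRdX]  L2: P0=I P1=M  mem[L2]=50
2. P0: store L5 := 48  bus=[BusRdX]  L5: P0=M P1=I  mem[L5]=90
3. P0: store L5 := 86  bus=[-]  L5: P0=M P1=I  mem[L5]=90
4. P1: load  L6  bus=[BusRd]  L6: P0=I P1=E  mem[L6]=90
5. P0: load  L4  bus=[BusRd]  L4: P0=E P1=I  mem[L4]=90
6. P0: load  L2  bus=[BusRd,Flush]  L2: P0=S P1=S  mem[L2]=90
7. P1: load  L6  bus=[-]  L6: P0=I P1=E  mem[L6]=90
8. P0: store L2 := 91  bus=[BusUpgr]  L2: P0=M P1=I  mem[L2]=90
9. P0: store L0 := 19  bus=[BusRdX]  L0: P0=M P1=I  mem[L0]=20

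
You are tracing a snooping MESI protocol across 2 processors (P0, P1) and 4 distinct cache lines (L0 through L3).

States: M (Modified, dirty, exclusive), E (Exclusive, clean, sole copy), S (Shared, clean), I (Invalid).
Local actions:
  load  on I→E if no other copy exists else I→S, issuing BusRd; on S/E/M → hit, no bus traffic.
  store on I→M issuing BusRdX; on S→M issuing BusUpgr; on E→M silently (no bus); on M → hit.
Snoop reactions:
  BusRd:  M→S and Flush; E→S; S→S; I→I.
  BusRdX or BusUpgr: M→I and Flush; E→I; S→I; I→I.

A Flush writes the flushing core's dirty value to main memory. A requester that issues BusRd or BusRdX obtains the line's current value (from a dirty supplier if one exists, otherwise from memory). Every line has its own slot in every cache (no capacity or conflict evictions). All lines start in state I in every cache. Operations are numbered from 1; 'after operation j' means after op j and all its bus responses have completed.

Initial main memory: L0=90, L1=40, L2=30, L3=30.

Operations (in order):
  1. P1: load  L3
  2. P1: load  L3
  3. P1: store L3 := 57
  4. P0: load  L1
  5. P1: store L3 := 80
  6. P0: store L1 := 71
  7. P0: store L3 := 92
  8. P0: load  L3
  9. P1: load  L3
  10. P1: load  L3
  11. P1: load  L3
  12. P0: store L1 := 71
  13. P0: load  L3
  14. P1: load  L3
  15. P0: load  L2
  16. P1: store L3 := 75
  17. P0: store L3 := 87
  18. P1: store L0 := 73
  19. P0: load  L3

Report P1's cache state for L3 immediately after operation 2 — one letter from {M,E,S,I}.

state = E

1. P1: load  L3  bus=[BusRd]  L3: P0=I P1=E  mem[L3]=30
2. P1: load  L3  bus=[-]  L3: P0=I P1=E  mem[L3]=30
3. P1: store L3 := 57  bus=[-]  L3: P0=I P1=M  mem[L3]=30
4. P0: load  L1  bus=[BusRd]  L1: P0=E P1=I  mem[L1]=40
5. P1: store L3 := 80  bus=[-]  L3: P0=I P1=M  mem[L3]=30
6. P0: store L1 := 71  bus=[-]  L1: P0=M P1=I  mem[L1]=40
7. P0: store L3 := 92  bus=[BusRdX,Flush]  L3: P0=M P1=I  mem[L3]=80
8. P0: load  L3  bus=[-]  L3: P0=M P1=I  mem[L3]=80
9. P1: load  L3  bus=[BusRd,Flush]  L3: P0=S P1=S  mem[L3]=92
10. P1: load  L3  bus=[-]  L3: P0=S P1=S  mem[L3]=92
11. P1: load  L3  bus=[-]  L3: P0=S P1=S  mem[L3]=92
12. P0: store L1 := 71  bus=[-]  L1: P0=M P1=I  mem[L1]=40
13. P0: load  L3  bus=[-]  L3: P0=S P1=S  mem[L3]=92
14. P1: load  L3  bus=[-]  L3: P0=S P1=S  mem[L3]=92
15. P0: load  L2  bus=[BusRd]  L2: P0=E P1=I  mem[L2]=30
16. P1: store L3 := 75  bus=[BusUpgr]  L3: P0=I P1=M  mem[L3]=92
17. P0: store L3 := 87  bus=[BusRdX,Flush]  L3: P0=M P1=I  mem[L3]=75
18. P1: store L0 := 73  bus=[BusRdX]  L0: P0=I P1=M  mem[L0]=90
19. P0: load  L3  bus=[-]  L3: P0=M P1=I  mem[L3]=75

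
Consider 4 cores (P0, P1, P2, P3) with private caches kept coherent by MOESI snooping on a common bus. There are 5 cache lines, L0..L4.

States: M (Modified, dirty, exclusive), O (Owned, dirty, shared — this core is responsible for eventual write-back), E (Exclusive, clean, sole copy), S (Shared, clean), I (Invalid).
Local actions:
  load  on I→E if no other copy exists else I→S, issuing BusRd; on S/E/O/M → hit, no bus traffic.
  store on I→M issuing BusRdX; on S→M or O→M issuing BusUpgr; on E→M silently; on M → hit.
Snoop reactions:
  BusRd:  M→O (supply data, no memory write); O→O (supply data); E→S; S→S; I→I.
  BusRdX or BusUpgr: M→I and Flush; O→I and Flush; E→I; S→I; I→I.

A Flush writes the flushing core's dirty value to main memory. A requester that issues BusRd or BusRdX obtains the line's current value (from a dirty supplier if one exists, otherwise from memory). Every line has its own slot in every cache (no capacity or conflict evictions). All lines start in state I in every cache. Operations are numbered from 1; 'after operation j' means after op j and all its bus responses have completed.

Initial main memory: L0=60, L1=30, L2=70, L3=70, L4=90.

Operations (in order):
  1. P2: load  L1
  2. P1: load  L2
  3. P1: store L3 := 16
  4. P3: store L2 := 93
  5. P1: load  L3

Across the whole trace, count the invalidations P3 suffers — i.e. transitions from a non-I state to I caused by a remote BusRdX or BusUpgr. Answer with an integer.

invalidations = 0

1. P2: load  L1  bus=[BusRd]  L1: P0=I P1=I P2=E P3=I  mem[L1]=30
2. P1: load  L2  bus=[BusRd]  L2: P0=I P1=E P2=I P3=I  mem[L2]=70
3. P1: store L3 := 16  bus=[BusRdX]  L3: P0=I P1=M P2=I P3=I  mem[L3]=70
4. P3: store L2 := 93  bus=[BusRdX]  L2: P0=I P1=I P2=I P3=M  mem[L2]=70
5. P1: load  L3  bus=[-]  L3: P0=I P1=M P2=I P3=I  mem[L3]=70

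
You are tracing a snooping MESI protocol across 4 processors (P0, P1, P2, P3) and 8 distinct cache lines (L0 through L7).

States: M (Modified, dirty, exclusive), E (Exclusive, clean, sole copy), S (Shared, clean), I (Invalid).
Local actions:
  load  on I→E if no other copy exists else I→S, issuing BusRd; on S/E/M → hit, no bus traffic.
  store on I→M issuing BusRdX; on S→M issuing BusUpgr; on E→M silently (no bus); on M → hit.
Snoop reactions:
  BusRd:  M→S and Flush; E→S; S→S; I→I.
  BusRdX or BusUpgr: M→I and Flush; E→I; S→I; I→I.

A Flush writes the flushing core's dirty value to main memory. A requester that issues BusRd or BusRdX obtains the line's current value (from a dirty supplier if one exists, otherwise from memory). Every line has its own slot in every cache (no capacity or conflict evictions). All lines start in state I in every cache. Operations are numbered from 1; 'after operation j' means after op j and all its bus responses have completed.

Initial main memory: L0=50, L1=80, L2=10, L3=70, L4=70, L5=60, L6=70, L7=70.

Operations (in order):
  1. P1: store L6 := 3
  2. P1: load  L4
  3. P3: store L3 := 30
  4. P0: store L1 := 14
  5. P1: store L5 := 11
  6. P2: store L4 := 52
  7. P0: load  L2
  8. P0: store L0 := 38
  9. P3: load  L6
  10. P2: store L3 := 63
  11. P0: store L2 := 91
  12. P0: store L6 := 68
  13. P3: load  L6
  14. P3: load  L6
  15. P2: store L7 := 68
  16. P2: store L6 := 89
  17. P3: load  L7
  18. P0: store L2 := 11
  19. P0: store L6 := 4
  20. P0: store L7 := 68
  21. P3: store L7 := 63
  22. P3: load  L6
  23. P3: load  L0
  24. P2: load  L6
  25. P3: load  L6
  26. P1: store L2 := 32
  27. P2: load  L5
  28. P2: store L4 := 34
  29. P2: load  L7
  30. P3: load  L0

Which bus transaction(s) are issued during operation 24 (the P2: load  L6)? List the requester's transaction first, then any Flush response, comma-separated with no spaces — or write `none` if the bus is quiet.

step 1: P1: store L6 := 3  ⟶  IMII  (L6)  txn=BusRdX  M[L6]=70
step 2: P1: load  L4  ⟶  IEII  (L4)  txn=BusRd  M[L4]=70
step 3: P3: store L3 := 30  ⟶  IIIM  (L3)  txn=BusRdX  M[L3]=70
step 4: P0: store L1 := 14  ⟶  MIII  (L1)  txn=BusRdX  M[L1]=80
step 5: P1: store L5 := 11  ⟶  IMII  (L5)  txn=BusRdX  M[L5]=60
step 6: P2: store L4 := 52  ⟶  IIMI  (L4)  txn=BusRdX  M[L4]=70
step 7: P0: load  L2  ⟶  EIII  (L2)  txn=BusRd  M[L2]=10
step 8: P0: store L0 := 38  ⟶  MIII  (L0)  txn=BusRdX  M[L0]=50
step 9: P3: load  L6  ⟶  ISIS  (L6)  txn=BusRd+Flush  M[L6]=3
step 10: P2: store L3 := 63  ⟶  IIMI  (L3)  txn=BusRdX+Flush  M[L3]=30
step 11: P0: store L2 := 91  ⟶  MIII  (L2)  txn=∅  M[L2]=10
step 12: P0: store L6 := 68  ⟶  MIII  (L6)  txn=BusRdX  M[L6]=3
step 13: P3: load  L6  ⟶  SIIS  (L6)  txn=BusRd+Flush  M[L6]=68
step 14: P3: load  L6  ⟶  SIIS  (L6)  txn=∅  M[L6]=68
step 15: P2: store L7 := 68  ⟶  IIMI  (L7)  txn=BusRdX  M[L7]=70
step 16: P2: store L6 := 89  ⟶  IIMI  (L6)  txn=BusRdX  M[L6]=68
step 17: P3: load  L7  ⟶  IISS  (L7)  txn=BusRd+Flush  M[L7]=68
step 18: P0: store L2 := 11  ⟶  MIII  (L2)  txn=∅  M[L2]=10
step 19: P0: store L6 := 4  ⟶  MIII  (L6)  txn=BusRdX+Flush  M[L6]=89
step 20: P0: store L7 := 68  ⟶  MIII  (L7)  txn=BusRdX  M[L7]=68
step 21: P3: store L7 := 63  ⟶  IIIM  (L7)  txn=BusRdX+Flush  M[L7]=68
step 22: P3: load  L6  ⟶  SIIS  (L6)  txn=BusRd+Flush  M[L6]=4
step 23: P3: load  L0  ⟶  SIIS  (L0)  txn=BusRd+Flush  M[L0]=38
step 24: P2: load  L6  ⟶  SISS  (L6)  txn=BusRd  M[L6]=4
step 25: P3: load  L6  ⟶  SISS  (L6)  txn=∅  M[L6]=4
step 26: P1: store L2 := 32  ⟶  IMII  (L2)  txn=BusRdX+Flush  M[L2]=11
step 27: P2: load  L5  ⟶  ISSI  (L5)  txn=BusRd+Flush  M[L5]=11
step 28: P2: store L4 := 34  ⟶  IIMI  (L4)  txn=∅  M[L4]=70
step 29: P2: load  L7  ⟶  IISS  (L7)  txn=BusRd+Flush  M[L7]=63
step 30: P3: load  L0  ⟶  SIIS  (L0)  txn=∅  M[L0]=38

bus = BusRd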